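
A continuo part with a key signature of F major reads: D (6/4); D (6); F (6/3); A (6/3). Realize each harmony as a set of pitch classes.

D, G, Bb | D, F, Bb | F, A, D | A, C, F

D (6/4): D, G, Bb.
D (6/3): D, F, Bb.
F (6/3): F, A, D.
A (6/3): A, C, F.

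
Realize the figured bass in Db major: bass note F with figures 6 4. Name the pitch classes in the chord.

A fourth above F in this key is Bb.
A sixth above F in this key is Db.
Together with the bass F, this spells Bb minor in second inversion.

F, Bb, Db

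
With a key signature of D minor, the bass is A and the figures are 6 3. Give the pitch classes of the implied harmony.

A third above A in this key is C.
A sixth above A in this key is F.
Together with the bass A, this spells F major in first inversion.

A, C, F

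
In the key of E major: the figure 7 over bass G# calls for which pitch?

F#

Counting 6 letter steps above G# lands on F; in E major, that letter is F#.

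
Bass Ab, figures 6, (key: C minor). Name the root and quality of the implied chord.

F minor

The figures 6 indicate a triad in first inversion.
In first inversion the root lies a sixth above the bass: a sixth above Ab in C minor is F.
The chord tones are Ab, C, F, giving F minor.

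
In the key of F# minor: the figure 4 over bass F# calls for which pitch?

Counting 3 letter steps above F# lands on B; in F# minor, that letter is B.

B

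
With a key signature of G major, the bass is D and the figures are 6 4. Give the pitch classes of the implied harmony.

D, G, B

A fourth above D in this key is G.
A sixth above D in this key is B.
Together with the bass D, this spells G major in second inversion.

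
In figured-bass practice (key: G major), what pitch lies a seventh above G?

Counting 6 letter steps above G lands on F; in G major, that letter is F#.

F#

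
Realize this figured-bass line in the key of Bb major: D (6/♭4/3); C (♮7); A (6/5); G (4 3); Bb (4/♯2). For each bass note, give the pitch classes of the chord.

D (6/b4/3): D, F, Gb, Bb.
C (♮7/5/3): C, Eb, G, B.
A (6/5/3): A, C, Eb, F.
G (6/4/3): G, Bb, C, Eb.
Bb (6/4/#2): Bb, C#, Eb, G.

D, F, Gb, Bb | C, Eb, G, B | A, C, Eb, F | G, Bb, C, Eb | Bb, C#, Eb, G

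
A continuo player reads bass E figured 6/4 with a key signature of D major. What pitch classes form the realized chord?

A fourth above E in this key is A.
A sixth above E in this key is C#.
Together with the bass E, this spells A major in second inversion.

E, A, C#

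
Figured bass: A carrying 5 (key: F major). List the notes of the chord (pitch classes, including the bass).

The written figures 5 are shorthand for 5/3: the 3 is implied.
A third above A in this key is C.
A fifth above A in this key is E.
Together with the bass A, this spells A minor in root position.

A, C, E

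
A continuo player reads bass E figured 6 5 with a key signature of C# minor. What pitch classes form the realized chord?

The written figures 6 5 are shorthand for 6/5/3: the 3 is implied.
A third above E in this key is G#.
A fifth above E in this key is B.
A sixth above E in this key is C#.
Together with the bass E, this spells C# minor seventh in first inversion.

E, G#, B, C#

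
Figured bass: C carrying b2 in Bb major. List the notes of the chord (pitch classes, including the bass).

C, Db, F, A

The written figures b2 are shorthand for 6/4/2: the 6/4 are implied.
A second above C in this key is D, lowered to Db by the flat.
A fourth above C in this key is F.
A sixth above C in this key is A.
Together with the bass C, this spells Db augmented major seventh in third inversion.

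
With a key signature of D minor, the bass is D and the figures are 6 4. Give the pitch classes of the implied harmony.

D, G, Bb

A fourth above D in this key is G.
A sixth above D in this key is Bb.
Together with the bass D, this spells G minor in second inversion.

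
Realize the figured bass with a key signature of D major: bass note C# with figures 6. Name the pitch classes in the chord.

The written figures 6 are shorthand for 6/3: the 3 is implied.
A third above C# in this key is E.
A sixth above C# in this key is A.
Together with the bass C#, this spells A major in first inversion.

C#, E, A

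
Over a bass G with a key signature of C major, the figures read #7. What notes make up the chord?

G, B, D, F#

The written figures #7 are shorthand for 7/5/3: the 5/3 are implied.
A third above G in this key is B.
A fifth above G in this key is D.
A seventh above G in this key is F, raised to F# by the sharp.
Together with the bass G, this spells G major seventh in root position.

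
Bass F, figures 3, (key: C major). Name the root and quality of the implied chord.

F major

The figures 3 indicate a triad in root position.
In root position the bass is the root, so the root is F.
The chord tones are F, A, C, giving F major.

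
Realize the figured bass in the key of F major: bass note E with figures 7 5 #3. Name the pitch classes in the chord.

E, G#, Bb, D

A third above E in this key is G, raised to G# by the sharp.
A fifth above E in this key is Bb.
A seventh above E in this key is D.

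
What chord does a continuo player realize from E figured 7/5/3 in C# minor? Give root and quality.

The figures 7/5/3 indicate a seventh chord in root position.
In root position the bass is the root, so the root is E.
The chord tones are E, G#, B, D#, giving E major seventh.

E major seventh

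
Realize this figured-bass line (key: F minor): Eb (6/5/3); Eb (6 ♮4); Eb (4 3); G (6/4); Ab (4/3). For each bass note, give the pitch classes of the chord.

Eb, G, Bb, C | Eb, A, C | Eb, G, Ab, C | G, C, Eb | Ab, C, Db, F

Eb (6/5/3): Eb, G, Bb, C.
Eb (6/♮4): Eb, A, C.
Eb (6/4/3): Eb, G, Ab, C.
G (6/4): G, C, Eb.
Ab (6/4/3): Ab, C, Db, F.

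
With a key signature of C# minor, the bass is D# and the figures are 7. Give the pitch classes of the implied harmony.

The written figures 7 are shorthand for 7/5/3: the 5/3 are implied.
A third above D# in this key is F#.
A fifth above D# in this key is A.
A seventh above D# in this key is C#.
Together with the bass D#, this spells D# half-diminished seventh in root position.

D#, F#, A, C#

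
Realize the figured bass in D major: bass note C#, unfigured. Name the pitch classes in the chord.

An unfigured bass implies 5/3.
A third above C# in this key is E.
A fifth above C# in this key is G.
Together with the bass C#, this spells C# diminished in root position.

C#, E, G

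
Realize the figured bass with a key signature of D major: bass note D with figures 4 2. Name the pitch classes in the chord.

D, E, G, B

The written figures 4 2 are shorthand for 6/4/2: the 6 is implied.
A second above D in this key is E.
A fourth above D in this key is G.
A sixth above D in this key is B.
Together with the bass D, this spells E minor seventh in third inversion.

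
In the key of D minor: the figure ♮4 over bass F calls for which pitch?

B

Counting 3 letter steps above F lands on B; in D minor, that letter is Bb.
The ♮4 figure makes it natural, giving B.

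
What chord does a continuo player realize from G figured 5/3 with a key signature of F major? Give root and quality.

The figures 5/3 indicate a triad in root position.
In root position the bass is the root, so the root is G.
The chord tones are G, Bb, D, giving G minor.

G minor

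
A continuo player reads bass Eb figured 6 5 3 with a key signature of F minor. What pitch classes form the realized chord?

A third above Eb in this key is G.
A fifth above Eb in this key is Bb.
A sixth above Eb in this key is C.
Together with the bass Eb, this spells C minor seventh in first inversion.

Eb, G, Bb, C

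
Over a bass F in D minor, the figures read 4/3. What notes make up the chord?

The written figures 4/3 are shorthand for 6/4/3: the 6 is implied.
A third above F in this key is A.
A fourth above F in this key is Bb.
A sixth above F in this key is D.
Together with the bass F, this spells Bb major seventh in second inversion.

F, A, Bb, D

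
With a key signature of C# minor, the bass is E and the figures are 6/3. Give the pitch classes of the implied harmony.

A third above E in this key is G#.
A sixth above E in this key is C#.
Together with the bass E, this spells C# minor in first inversion.

E, G#, C#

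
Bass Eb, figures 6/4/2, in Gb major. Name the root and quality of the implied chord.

The figures 6/4/2 indicate a seventh chord in third inversion.
In third inversion the root lies a second above the bass: a second above Eb in Gb major is F.
The chord tones are Eb, F, Ab, Cb, giving F half-diminished seventh.

F half-diminished seventh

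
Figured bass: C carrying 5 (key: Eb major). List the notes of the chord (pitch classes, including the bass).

The written figures 5 are shorthand for 5/3: the 3 is implied.
A third above C in this key is Eb.
A fifth above C in this key is G.
Together with the bass C, this spells C minor in root position.

C, Eb, G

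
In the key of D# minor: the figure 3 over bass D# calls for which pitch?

F#

Counting 2 letter steps above D# lands on F; in D# minor, that letter is F#.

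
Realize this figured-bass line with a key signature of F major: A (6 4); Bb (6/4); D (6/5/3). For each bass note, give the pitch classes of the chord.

A (6/4): A, D, F.
Bb (6/4): Bb, E, G.
D (6/5/3): D, F, A, Bb.

A, D, F | Bb, E, G | D, F, A, Bb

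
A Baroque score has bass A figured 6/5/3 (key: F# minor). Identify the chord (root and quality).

F# minor seventh

The figures 6/5/3 indicate a seventh chord in first inversion.
In first inversion the root lies a sixth above the bass: a sixth above A in F# minor is F#.
The chord tones are A, C#, E, F#, giving F# minor seventh.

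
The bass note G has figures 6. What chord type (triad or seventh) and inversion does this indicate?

6 is shorthand for 6/3.
Intervals of 6/3 above the bass form a triad; the bass is the third, so this is first inversion.

triad, first inversion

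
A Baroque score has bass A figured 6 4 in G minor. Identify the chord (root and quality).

D minor

The figures 6 4 indicate a triad in second inversion.
In second inversion the root lies a fourth above the bass: a fourth above A in G minor is D.
The chord tones are A, D, F, giving D minor.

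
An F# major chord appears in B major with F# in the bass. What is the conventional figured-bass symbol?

F# is the root of F# major, so the chord is in root position.
A triad in root position is figured 5/3, conventionally abbreviated (no figures — root-position triad).

no figures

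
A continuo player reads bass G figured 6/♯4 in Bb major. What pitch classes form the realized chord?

A fourth above G in this key is C, raised to C# by the sharp.
A sixth above G in this key is Eb.

G, C#, Eb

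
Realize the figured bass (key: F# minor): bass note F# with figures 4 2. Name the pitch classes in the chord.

F#, G#, B, D

The written figures 4 2 are shorthand for 6/4/2: the 6 is implied.
A second above F# in this key is G#.
A fourth above F# in this key is B.
A sixth above F# in this key is D.
Together with the bass F#, this spells G# half-diminished seventh in third inversion.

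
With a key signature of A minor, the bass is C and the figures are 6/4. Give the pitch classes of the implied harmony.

A fourth above C in this key is F.
A sixth above C in this key is A.
Together with the bass C, this spells F major in second inversion.

C, F, A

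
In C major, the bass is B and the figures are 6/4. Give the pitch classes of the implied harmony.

A fourth above B in this key is E.
A sixth above B in this key is G.
Together with the bass B, this spells E minor in second inversion.

B, E, G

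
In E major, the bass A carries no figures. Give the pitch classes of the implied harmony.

An unfigured bass implies 5/3.
A third above A in this key is C#.
A fifth above A in this key is E.
Together with the bass A, this spells A major in root position.

A, C#, E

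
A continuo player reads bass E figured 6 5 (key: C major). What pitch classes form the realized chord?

The written figures 6 5 are shorthand for 6/5/3: the 3 is implied.
A third above E in this key is G.
A fifth above E in this key is B.
A sixth above E in this key is C.
Together with the bass E, this spells C major seventh in first inversion.

E, G, B, C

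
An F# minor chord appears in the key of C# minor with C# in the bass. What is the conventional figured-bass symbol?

6/4

C# is the fifth of F# minor, so the chord is in second inversion.
A triad in second inversion is figured 6/4, conventionally abbreviated 6/4.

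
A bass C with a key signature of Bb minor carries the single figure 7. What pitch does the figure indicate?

Bb

Counting 6 letter steps above C lands on B; in Bb minor, that letter is Bb.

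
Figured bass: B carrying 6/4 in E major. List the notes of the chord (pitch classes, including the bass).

B, E, G#

A fourth above B in this key is E.
A sixth above B in this key is G#.
Together with the bass B, this spells E major in second inversion.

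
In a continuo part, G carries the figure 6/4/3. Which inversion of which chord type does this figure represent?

Intervals of 6/4/3 above the bass form a seventh chord; the bass is the fifth, so this is second inversion.

seventh chord, second inversion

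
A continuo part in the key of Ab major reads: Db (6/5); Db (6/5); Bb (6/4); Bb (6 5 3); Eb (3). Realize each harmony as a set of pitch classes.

Db (6/5/3): Db, F, Ab, Bb.
Db (6/5/3): Db, F, Ab, Bb.
Bb (6/4): Bb, Eb, G.
Bb (6/5/3): Bb, Db, F, G.
Eb (5/3): Eb, G, Bb.

Db, F, Ab, Bb | Db, F, Ab, Bb | Bb, Eb, G | Bb, Db, F, G | Eb, G, Bb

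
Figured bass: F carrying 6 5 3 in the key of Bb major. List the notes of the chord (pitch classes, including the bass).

F, A, C, D

A third above F in this key is A.
A fifth above F in this key is C.
A sixth above F in this key is D.
Together with the bass F, this spells D minor seventh in first inversion.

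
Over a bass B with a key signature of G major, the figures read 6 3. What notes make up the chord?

A third above B in this key is D.
A sixth above B in this key is G.
Together with the bass B, this spells G major in first inversion.

B, D, G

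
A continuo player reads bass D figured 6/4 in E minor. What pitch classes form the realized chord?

D, G, B

A fourth above D in this key is G.
A sixth above D in this key is B.
Together with the bass D, this spells G major in second inversion.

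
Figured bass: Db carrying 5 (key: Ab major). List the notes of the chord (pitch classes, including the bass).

Db, F, Ab

The written figures 5 are shorthand for 5/3: the 3 is implied.
A third above Db in this key is F.
A fifth above Db in this key is Ab.
Together with the bass Db, this spells Db major in root position.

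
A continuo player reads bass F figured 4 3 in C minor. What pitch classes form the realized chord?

The written figures 4 3 are shorthand for 6/4/3: the 6 is implied.
A third above F in this key is Ab.
A fourth above F in this key is Bb.
A sixth above F in this key is D.
Together with the bass F, this spells Bb dominant seventh in second inversion.

F, Ab, Bb, D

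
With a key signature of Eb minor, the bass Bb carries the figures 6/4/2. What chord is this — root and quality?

The figures 6/4/2 indicate a seventh chord in third inversion.
In third inversion the root lies a second above the bass: a second above Bb in Eb minor is Cb.
The chord tones are Bb, Cb, Eb, Gb, giving Cb major seventh.

Cb major seventh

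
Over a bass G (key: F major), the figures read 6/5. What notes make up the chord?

G, Bb, D, E

The written figures 6/5 are shorthand for 6/5/3: the 3 is implied.
A third above G in this key is Bb.
A fifth above G in this key is D.
A sixth above G in this key is E.
Together with the bass G, this spells E half-diminished seventh in first inversion.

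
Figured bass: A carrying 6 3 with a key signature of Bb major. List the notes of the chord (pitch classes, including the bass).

A, C, F

A third above A in this key is C.
A sixth above A in this key is F.
Together with the bass A, this spells F major in first inversion.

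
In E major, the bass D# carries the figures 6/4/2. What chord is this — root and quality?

The figures 6/4/2 indicate a seventh chord in third inversion.
In third inversion the root lies a second above the bass: a second above D# in E major is E.
The chord tones are D#, E, G#, B, giving E major seventh.

E major seventh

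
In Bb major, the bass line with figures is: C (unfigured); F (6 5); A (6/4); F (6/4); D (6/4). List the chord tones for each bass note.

C, Eb, G | F, A, C, D | A, D, F | F, Bb, D | D, G, Bb

C (5/3): C, Eb, G.
F (6/5/3): F, A, C, D.
A (6/4): A, D, F.
F (6/4): F, Bb, D.
D (6/4): D, G, Bb.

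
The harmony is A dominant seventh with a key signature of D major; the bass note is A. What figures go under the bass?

A is the root of A dominant seventh, so the chord is in root position.
A seventh chord in root position is figured 7/5/3, conventionally abbreviated 7.

7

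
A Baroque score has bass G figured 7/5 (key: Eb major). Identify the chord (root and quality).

G minor seventh

The figures 7/5 indicate a seventh chord in root position.
In root position the bass is the root, so the root is G.
The chord tones are G, Bb, D, F, giving G minor seventh.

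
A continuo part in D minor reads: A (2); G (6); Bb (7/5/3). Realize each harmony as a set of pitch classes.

A, Bb, D, F | G, Bb, E | Bb, D, F, A

A (6/4/2): A, Bb, D, F.
G (6/3): G, Bb, E.
Bb (7/5/3): Bb, D, F, A.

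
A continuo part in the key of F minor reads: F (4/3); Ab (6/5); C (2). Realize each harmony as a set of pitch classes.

F, Ab, Bb, Db | Ab, C, Eb, F | C, Db, F, Ab

F (6/4/3): F, Ab, Bb, Db.
Ab (6/5/3): Ab, C, Eb, F.
C (6/4/2): C, Db, F, Ab.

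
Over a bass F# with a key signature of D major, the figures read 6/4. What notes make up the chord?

F#, B, D

A fourth above F# in this key is B.
A sixth above F# in this key is D.
Together with the bass F#, this spells B minor in second inversion.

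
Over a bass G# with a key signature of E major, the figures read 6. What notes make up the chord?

The written figures 6 are shorthand for 6/3: the 3 is implied.
A third above G# in this key is B.
A sixth above G# in this key is E.
Together with the bass G#, this spells E major in first inversion.

G#, B, E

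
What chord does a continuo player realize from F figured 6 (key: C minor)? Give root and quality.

The figures 6 indicate a triad in first inversion.
In first inversion the root lies a sixth above the bass: a sixth above F in C minor is D.
The chord tones are F, Ab, D, giving D diminished.

D diminished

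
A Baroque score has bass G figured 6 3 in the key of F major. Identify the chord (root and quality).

E diminished

The figures 6 3 indicate a triad in first inversion.
In first inversion the root lies a sixth above the bass: a sixth above G in F major is E.
The chord tones are G, Bb, E, giving E diminished.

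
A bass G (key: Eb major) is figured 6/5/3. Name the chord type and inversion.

seventh chord, first inversion

Intervals of 6/5/3 above the bass form a seventh chord; the bass is the third, so this is first inversion.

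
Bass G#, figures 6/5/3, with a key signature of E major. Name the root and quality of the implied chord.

E major seventh

The figures 6/5/3 indicate a seventh chord in first inversion.
In first inversion the root lies a sixth above the bass: a sixth above G# in E major is E.
The chord tones are G#, B, D#, E, giving E major seventh.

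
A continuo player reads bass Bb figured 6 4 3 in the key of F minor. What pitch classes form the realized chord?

Bb, Db, Eb, G

A third above Bb in this key is Db.
A fourth above Bb in this key is Eb.
A sixth above Bb in this key is G.
Together with the bass Bb, this spells Eb dominant seventh in second inversion.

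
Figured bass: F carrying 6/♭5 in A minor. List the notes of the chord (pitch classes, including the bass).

The written figures 6/♭5 are shorthand for 6/5/3: the 3 is implied.
A third above F in this key is A.
A fifth above F in this key is C, lowered to Cb by the flat.
A sixth above F in this key is D.

F, A, Cb, D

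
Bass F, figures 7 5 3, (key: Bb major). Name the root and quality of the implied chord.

The figures 7 5 3 indicate a seventh chord in root position.
In root position the bass is the root, so the root is F.
The chord tones are F, A, C, Eb, giving F dominant seventh.

F dominant seventh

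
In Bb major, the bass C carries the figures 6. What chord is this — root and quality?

The figures 6 indicate a triad in first inversion.
In first inversion the root lies a sixth above the bass: a sixth above C in Bb major is A.
The chord tones are C, Eb, A, giving A diminished.

A diminished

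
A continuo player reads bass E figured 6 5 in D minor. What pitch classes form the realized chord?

E, G, Bb, C

The written figures 6 5 are shorthand for 6/5/3: the 3 is implied.
A third above E in this key is G.
A fifth above E in this key is Bb.
A sixth above E in this key is C.
Together with the bass E, this spells C dominant seventh in first inversion.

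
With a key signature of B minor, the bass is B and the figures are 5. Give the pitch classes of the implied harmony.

The written figures 5 are shorthand for 5/3: the 3 is implied.
A third above B in this key is D.
A fifth above B in this key is F#.
Together with the bass B, this spells B minor in root position.

B, D, F#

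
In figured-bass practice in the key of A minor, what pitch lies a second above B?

Counting 1 letter step above B lands on C; in A minor, that letter is C.

C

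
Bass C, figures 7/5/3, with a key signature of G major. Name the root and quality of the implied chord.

The figures 7/5/3 indicate a seventh chord in root position.
In root position the bass is the root, so the root is C.
The chord tones are C, E, G, B, giving C major seventh.

C major seventh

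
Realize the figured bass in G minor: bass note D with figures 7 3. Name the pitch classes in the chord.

D, F, A, C

The written figures 7 3 are shorthand for 7/5/3: the 5 is implied.
A third above D in this key is F.
A fifth above D in this key is A.
A seventh above D in this key is C.
Together with the bass D, this spells D minor seventh in root position.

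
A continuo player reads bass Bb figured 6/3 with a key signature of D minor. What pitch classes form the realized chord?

A third above Bb in this key is D.
A sixth above Bb in this key is G.
Together with the bass Bb, this spells G minor in first inversion.

Bb, D, G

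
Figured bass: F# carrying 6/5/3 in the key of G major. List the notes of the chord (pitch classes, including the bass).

A third above F# in this key is A.
A fifth above F# in this key is C.
A sixth above F# in this key is D.
Together with the bass F#, this spells D dominant seventh in first inversion.

F#, A, C, D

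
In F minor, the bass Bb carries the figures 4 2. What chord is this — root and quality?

C minor seventh

The figures 4 2 indicate a seventh chord in third inversion.
In third inversion the root lies a second above the bass: a second above Bb in F minor is C.
The chord tones are Bb, C, Eb, G, giving C minor seventh.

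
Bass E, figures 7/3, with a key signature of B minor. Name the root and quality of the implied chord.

The figures 7/3 indicate a seventh chord in root position.
In root position the bass is the root, so the root is E.
The chord tones are E, G, B, D, giving E minor seventh.

E minor seventh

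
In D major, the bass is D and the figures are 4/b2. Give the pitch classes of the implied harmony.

D, Eb, G, B

The written figures 4/b2 are shorthand for 6/4/2: the 6 is implied.
A second above D in this key is E, lowered to Eb by the flat.
A fourth above D in this key is G.
A sixth above D in this key is B.
Together with the bass D, this spells Eb augmented major seventh in third inversion.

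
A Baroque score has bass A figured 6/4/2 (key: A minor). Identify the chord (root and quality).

The figures 6/4/2 indicate a seventh chord in third inversion.
In third inversion the root lies a second above the bass: a second above A in A minor is B.
The chord tones are A, B, D, F, giving B half-diminished seventh.

B half-diminished seventh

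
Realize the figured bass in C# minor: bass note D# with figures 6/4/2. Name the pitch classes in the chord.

A second above D# in this key is E.
A fourth above D# in this key is G#.
A sixth above D# in this key is B.
Together with the bass D#, this spells E major seventh in third inversion.

D#, E, G#, B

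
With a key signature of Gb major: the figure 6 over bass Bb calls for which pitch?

Gb

Counting 5 letter steps above Bb lands on G; in Gb major, that letter is Gb.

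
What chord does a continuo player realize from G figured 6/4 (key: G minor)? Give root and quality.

The figures 6/4 indicate a triad in second inversion.
In second inversion the root lies a fourth above the bass: a fourth above G in G minor is C.
The chord tones are G, C, Eb, giving C minor.

C minor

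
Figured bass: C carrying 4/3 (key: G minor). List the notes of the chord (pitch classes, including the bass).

The written figures 4/3 are shorthand for 6/4/3: the 6 is implied.
A third above C in this key is Eb.
A fourth above C in this key is F.
A sixth above C in this key is A.
Together with the bass C, this spells F dominant seventh in second inversion.

C, Eb, F, A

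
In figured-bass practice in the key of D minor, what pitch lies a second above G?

A

Counting 1 letter step above G lands on A; in D minor, that letter is A.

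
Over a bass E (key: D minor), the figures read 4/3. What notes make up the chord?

The written figures 4/3 are shorthand for 6/4/3: the 6 is implied.
A third above E in this key is G.
A fourth above E in this key is A.
A sixth above E in this key is C.
Together with the bass E, this spells A minor seventh in second inversion.

E, G, A, C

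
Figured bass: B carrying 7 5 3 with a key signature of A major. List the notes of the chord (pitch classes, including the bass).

B, D, F#, A

A third above B in this key is D.
A fifth above B in this key is F#.
A seventh above B in this key is A.
Together with the bass B, this spells B minor seventh in root position.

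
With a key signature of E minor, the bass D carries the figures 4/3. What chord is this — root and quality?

The figures 4/3 indicate a seventh chord in second inversion.
In second inversion the root lies a fourth above the bass: a fourth above D in E minor is G.
The chord tones are D, F#, G, B, giving G major seventh.

G major seventh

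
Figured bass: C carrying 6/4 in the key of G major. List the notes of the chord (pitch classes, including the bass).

C, F#, A

A fourth above C in this key is F#.
A sixth above C in this key is A.
Together with the bass C, this spells F# diminished in second inversion.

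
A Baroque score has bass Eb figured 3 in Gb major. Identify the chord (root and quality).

The figures 3 indicate a triad in root position.
In root position the bass is the root, so the root is Eb.
The chord tones are Eb, Gb, Bb, giving Eb minor.

Eb minor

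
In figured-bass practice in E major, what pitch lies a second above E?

Counting 1 letter step above E lands on F; in E major, that letter is F#.

F#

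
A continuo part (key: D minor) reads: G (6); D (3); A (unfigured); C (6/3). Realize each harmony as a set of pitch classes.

G, Bb, E | D, F, A | A, C, E | C, E, A

G (6/3): G, Bb, E.
D (5/3): D, F, A.
A (5/3): A, C, E.
C (6/3): C, E, A.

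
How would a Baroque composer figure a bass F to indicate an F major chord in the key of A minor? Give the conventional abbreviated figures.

no figures

F is the root of F major, so the chord is in root position.
A triad in root position is figured 5/3, conventionally abbreviated (no figures — root-position triad).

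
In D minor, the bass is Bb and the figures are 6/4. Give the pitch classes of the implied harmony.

Bb, E, G

A fourth above Bb in this key is E.
A sixth above Bb in this key is G.
Together with the bass Bb, this spells E diminished in second inversion.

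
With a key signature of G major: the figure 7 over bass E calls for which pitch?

Counting 6 letter steps above E lands on D; in G major, that letter is D.

D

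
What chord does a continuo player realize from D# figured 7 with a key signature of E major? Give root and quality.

The figures 7 indicate a seventh chord in root position.
In root position the bass is the root, so the root is D#.
The chord tones are D#, F#, A, C#, giving D# half-diminished seventh.

D# half-diminished seventh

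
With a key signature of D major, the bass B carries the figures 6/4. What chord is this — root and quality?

E minor

The figures 6/4 indicate a triad in second inversion.
In second inversion the root lies a fourth above the bass: a fourth above B in D major is E.
The chord tones are B, E, G, giving E minor.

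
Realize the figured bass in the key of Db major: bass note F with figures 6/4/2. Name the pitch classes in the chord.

F, Gb, Bb, Db

A second above F in this key is Gb.
A fourth above F in this key is Bb.
A sixth above F in this key is Db.
Together with the bass F, this spells Gb major seventh in third inversion.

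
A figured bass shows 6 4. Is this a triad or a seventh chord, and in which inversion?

Intervals of 6/4 above the bass form a triad; the bass is the fifth, so this is second inversion.

triad, second inversion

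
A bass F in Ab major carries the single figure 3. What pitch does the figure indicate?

Ab

Counting 2 letter steps above F lands on A; in Ab major, that letter is Ab.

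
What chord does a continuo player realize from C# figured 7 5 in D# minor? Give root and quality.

The figures 7 5 indicate a seventh chord in root position.
In root position the bass is the root, so the root is C#.
The chord tones are C#, E#, G#, B, giving C# dominant seventh.

C# dominant seventh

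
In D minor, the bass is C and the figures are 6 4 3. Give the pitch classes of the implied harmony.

A third above C in this key is E.
A fourth above C in this key is F.
A sixth above C in this key is A.
Together with the bass C, this spells F major seventh in second inversion.

C, E, F, A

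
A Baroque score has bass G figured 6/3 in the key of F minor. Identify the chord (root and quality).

The figures 6/3 indicate a triad in first inversion.
In first inversion the root lies a sixth above the bass: a sixth above G in F minor is Eb.
The chord tones are G, Bb, Eb, giving Eb major.

Eb major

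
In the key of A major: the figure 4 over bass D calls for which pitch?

Counting 3 letter steps above D lands on G; in A major, that letter is G#.

G#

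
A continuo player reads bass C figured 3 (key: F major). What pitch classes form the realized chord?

The written figures 3 are shorthand for 5/3: the 5 is implied.
A third above C in this key is E.
A fifth above C in this key is G.
Together with the bass C, this spells C major in root position.

C, E, G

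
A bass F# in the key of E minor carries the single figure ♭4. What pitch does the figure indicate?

Counting 3 letter steps above F# lands on B; in E minor, that letter is B.
The b4 figure lowers it a semitone, giving Bb.

Bb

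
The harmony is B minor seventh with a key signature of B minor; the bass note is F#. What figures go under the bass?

4/3

F# is the fifth of B minor seventh, so the chord is in second inversion.
A seventh chord in second inversion is figured 6/4/3, conventionally abbreviated 4/3.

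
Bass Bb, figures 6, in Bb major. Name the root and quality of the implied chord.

The figures 6 indicate a triad in first inversion.
In first inversion the root lies a sixth above the bass: a sixth above Bb in Bb major is G.
The chord tones are Bb, D, G, giving G minor.

G minor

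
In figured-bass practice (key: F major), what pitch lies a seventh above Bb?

A

Counting 6 letter steps above Bb lands on A; in F major, that letter is A.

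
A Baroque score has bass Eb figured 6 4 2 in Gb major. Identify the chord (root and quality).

F half-diminished seventh

The figures 6 4 2 indicate a seventh chord in third inversion.
In third inversion the root lies a second above the bass: a second above Eb in Gb major is F.
The chord tones are Eb, F, Ab, Cb, giving F half-diminished seventh.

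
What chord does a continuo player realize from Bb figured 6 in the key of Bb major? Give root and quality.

The figures 6 indicate a triad in first inversion.
In first inversion the root lies a sixth above the bass: a sixth above Bb in Bb major is G.
The chord tones are Bb, D, G, giving G minor.

G minor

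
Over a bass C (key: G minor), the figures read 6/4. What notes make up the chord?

A fourth above C in this key is F.
A sixth above C in this key is A.
Together with the bass C, this spells F major in second inversion.

C, F, A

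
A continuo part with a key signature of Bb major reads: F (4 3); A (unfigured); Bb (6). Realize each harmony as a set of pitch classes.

F (6/4/3): F, A, Bb, D.
A (5/3): A, C, Eb.
Bb (6/3): Bb, D, G.

F, A, Bb, D | A, C, Eb | Bb, D, G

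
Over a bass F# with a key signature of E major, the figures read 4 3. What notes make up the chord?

The written figures 4 3 are shorthand for 6/4/3: the 6 is implied.
A third above F# in this key is A.
A fourth above F# in this key is B.
A sixth above F# in this key is D#.
Together with the bass F#, this spells B dominant seventh in second inversion.

F#, A, B, D#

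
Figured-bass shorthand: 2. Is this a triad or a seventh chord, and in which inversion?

2 is shorthand for 6/4/2.
Intervals of 6/4/2 above the bass form a seventh chord; the bass is the seventh, so this is third inversion.

seventh chord, third inversion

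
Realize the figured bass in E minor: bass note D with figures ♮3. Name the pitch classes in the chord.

The written figures ♮3 are shorthand for 5/3: the 5 is implied.
A third above D in this key is F#, made natural (F) by the ♮ figure.
A fifth above D in this key is A.
Together with the bass D, this spells D minor in root position.

D, F, A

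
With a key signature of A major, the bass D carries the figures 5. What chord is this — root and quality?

D major

The figures 5 indicate a triad in root position.
In root position the bass is the root, so the root is D.
The chord tones are D, F#, A, giving D major.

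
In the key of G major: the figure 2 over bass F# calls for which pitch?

Counting 1 letter step above F# lands on G; in G major, that letter is G.

G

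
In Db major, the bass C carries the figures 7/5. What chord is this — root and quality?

The figures 7/5 indicate a seventh chord in root position.
In root position the bass is the root, so the root is C.
The chord tones are C, Eb, Gb, Bb, giving C half-diminished seventh.

C half-diminished seventh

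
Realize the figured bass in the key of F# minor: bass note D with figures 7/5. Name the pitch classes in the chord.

D, F#, A, C#

The written figures 7/5 are shorthand for 7/5/3: the 3 is implied.
A third above D in this key is F#.
A fifth above D in this key is A.
A seventh above D in this key is C#.
Together with the bass D, this spells D major seventh in root position.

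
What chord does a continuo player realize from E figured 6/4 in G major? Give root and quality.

The figures 6/4 indicate a triad in second inversion.
In second inversion the root lies a fourth above the bass: a fourth above E in G major is A.
The chord tones are E, A, C, giving A minor.

A minor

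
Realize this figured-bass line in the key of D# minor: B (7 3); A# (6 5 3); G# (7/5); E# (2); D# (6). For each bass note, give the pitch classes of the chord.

B (7/5/3): B, D#, F#, A#.
A# (6/5/3): A#, C#, E#, F#.
G# (7/5/3): G#, B, D#, F#.
E# (6/4/2): E#, F#, A#, C#.
D# (6/3): D#, F#, B.

B, D#, F#, A# | A#, C#, E#, F# | G#, B, D#, F# | E#, F#, A#, C# | D#, F#, B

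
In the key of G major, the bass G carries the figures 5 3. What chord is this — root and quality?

G major

The figures 5 3 indicate a triad in root position.
In root position the bass is the root, so the root is G.
The chord tones are G, B, D, giving G major.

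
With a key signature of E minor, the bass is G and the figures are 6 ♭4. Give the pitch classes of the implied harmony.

A fourth above G in this key is C, lowered to Cb by the flat.
A sixth above G in this key is E.

G, Cb, E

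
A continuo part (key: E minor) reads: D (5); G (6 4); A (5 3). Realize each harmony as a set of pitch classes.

D (5/3): D, F#, A.
G (6/4): G, C, E.
A (5/3): A, C, E.

D, F#, A | G, C, E | A, C, E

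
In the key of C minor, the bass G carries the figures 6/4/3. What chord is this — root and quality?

C minor seventh

The figures 6/4/3 indicate a seventh chord in second inversion.
In second inversion the root lies a fourth above the bass: a fourth above G in C minor is C.
The chord tones are G, Bb, C, Eb, giving C minor seventh.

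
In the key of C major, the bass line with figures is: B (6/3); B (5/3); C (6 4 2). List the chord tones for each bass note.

B (6/3): B, D, G.
B (5/3): B, D, F.
C (6/4/2): C, D, F, A.

B, D, G | B, D, F | C, D, F, A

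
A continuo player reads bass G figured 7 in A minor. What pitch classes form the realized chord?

The written figures 7 are shorthand for 7/5/3: the 5/3 are implied.
A third above G in this key is B.
A fifth above G in this key is D.
A seventh above G in this key is F.
Together with the bass G, this spells G dominant seventh in root position.

G, B, D, F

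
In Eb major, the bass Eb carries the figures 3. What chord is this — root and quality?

The figures 3 indicate a triad in root position.
In root position the bass is the root, so the root is Eb.
The chord tones are Eb, G, Bb, giving Eb major.

Eb major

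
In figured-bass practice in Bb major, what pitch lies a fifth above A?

Eb

Counting 4 letter steps above A lands on E; in Bb major, that letter is Eb.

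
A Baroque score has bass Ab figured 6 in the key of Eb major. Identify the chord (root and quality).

F minor

The figures 6 indicate a triad in first inversion.
In first inversion the root lies a sixth above the bass: a sixth above Ab in Eb major is F.
The chord tones are Ab, C, F, giving F minor.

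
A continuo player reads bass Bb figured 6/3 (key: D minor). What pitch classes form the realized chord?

Bb, D, G

A third above Bb in this key is D.
A sixth above Bb in this key is G.
Together with the bass Bb, this spells G minor in first inversion.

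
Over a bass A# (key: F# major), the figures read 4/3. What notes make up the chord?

A#, C#, D#, F#

The written figures 4/3 are shorthand for 6/4/3: the 6 is implied.
A third above A# in this key is C#.
A fourth above A# in this key is D#.
A sixth above A# in this key is F#.
Together with the bass A#, this spells D# minor seventh in second inversion.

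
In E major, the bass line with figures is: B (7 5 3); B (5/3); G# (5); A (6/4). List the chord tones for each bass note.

B (7/5/3): B, D#, F#, A.
B (5/3): B, D#, F#.
G# (5/3): G#, B, D#.
A (6/4): A, D#, F#.

B, D#, F#, A | B, D#, F# | G#, B, D# | A, D#, F#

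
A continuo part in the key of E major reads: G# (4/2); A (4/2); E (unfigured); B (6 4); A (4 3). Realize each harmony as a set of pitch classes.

G#, A, C#, E | A, B, D#, F# | E, G#, B | B, E, G# | A, C#, D#, F#

G# (6/4/2): G#, A, C#, E.
A (6/4/2): A, B, D#, F#.
E (5/3): E, G#, B.
B (6/4): B, E, G#.
A (6/4/3): A, C#, D#, F#.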